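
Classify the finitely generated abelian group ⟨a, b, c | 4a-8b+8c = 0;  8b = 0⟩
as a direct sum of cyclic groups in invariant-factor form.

Answer: M ≅ ℤ^1 ⊕ ℤ/4 ⊕ ℤ/8

Derivation:
rank_ℚ(R)=2; free=3−2=1
SNF(R) diag = [4, 8] → torsion [4, 8]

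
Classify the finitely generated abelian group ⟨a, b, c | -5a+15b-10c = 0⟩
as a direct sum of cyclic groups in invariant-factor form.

Answer: M ≅ ℤ^2 ⊕ ℤ/5

Derivation:
rank_ℚ(R)=1; free=3−1=2
SNF(R) diag = [5] → torsion [5]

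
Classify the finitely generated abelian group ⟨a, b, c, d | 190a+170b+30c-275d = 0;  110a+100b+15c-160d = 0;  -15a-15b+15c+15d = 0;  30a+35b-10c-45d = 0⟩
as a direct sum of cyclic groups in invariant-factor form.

Answer: M ≅ ℤ/5 ⊕ ℤ/5 ⊕ ℤ/15 ⊕ ℤ/15

Derivation:
rank_ℚ(R)=4; free=4−4=0
SNF(R) diag = [5, 5, 15, 15] → torsion [5, 5, 15, 15]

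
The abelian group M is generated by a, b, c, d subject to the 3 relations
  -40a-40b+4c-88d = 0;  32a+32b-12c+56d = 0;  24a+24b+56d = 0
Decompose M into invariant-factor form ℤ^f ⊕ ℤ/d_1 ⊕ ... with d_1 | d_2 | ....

Answer: M ≅ ℤ^1 ⊕ ℤ/4 ⊕ ℤ/8 ⊕ ℤ/8

Derivation:
rank_ℚ(R)=3; free=4−3=1
SNF(R) diag = [4, 8, 8] → torsion [4, 8, 8]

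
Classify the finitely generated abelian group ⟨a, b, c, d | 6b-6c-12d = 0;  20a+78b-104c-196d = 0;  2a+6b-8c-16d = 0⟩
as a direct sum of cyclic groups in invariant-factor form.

Answer: M ≅ ℤ^1 ⊕ ℤ/2 ⊕ ℤ/6 ⊕ ℤ/6

Derivation:
rank_ℚ(R)=3; free=4−3=1
SNF(R) diag = [2, 6, 6] → torsion [2, 6, 6]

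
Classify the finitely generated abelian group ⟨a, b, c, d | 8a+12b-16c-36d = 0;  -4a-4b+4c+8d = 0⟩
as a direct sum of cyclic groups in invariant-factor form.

rank_ℚ(R)=2; free=4−2=2
SNF(R) diag = [4, 4] → torsion [4, 4]

Answer: M ≅ ℤ^2 ⊕ ℤ/4 ⊕ ℤ/4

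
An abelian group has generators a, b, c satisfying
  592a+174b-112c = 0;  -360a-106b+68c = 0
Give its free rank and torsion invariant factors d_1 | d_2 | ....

rank_ℚ(R)=2; free=3−2=1
SNF(R) diag = [2, 4] → torsion [2, 4]

Answer: M ≅ ℤ^1 ⊕ ℤ/2 ⊕ ℤ/4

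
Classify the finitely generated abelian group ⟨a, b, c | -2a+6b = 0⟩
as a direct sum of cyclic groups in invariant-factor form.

rank_ℚ(R)=1; free=3−1=2
SNF(R) diag = [2] → torsion [2]

Answer: M ≅ ℤ^2 ⊕ ℤ/2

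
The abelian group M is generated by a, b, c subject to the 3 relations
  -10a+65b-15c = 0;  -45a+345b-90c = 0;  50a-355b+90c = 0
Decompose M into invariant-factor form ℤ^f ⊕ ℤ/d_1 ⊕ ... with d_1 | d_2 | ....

rank_ℚ(R)=3; free=3−3=0
SNF(R) diag = [5, 15, 15] → torsion [5, 15, 15]

Answer: M ≅ ℤ/5 ⊕ ℤ/15 ⊕ ℤ/15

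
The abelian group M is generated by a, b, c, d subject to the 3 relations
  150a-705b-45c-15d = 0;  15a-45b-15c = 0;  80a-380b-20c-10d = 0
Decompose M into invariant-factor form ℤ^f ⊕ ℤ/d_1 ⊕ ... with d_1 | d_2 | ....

rank_ℚ(R)=3; free=4−3=1
SNF(R) diag = [5, 15, 30] → torsion [5, 15, 30]

Answer: M ≅ ℤ^1 ⊕ ℤ/5 ⊕ ℤ/15 ⊕ ℤ/30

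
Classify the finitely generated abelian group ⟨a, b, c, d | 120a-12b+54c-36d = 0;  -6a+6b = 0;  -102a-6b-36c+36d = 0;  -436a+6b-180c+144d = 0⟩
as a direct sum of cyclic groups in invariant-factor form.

Answer: M ≅ ℤ/2 ⊕ ℤ/6 ⊕ ℤ/18 ⊕ ℤ/36

Derivation:
rank_ℚ(R)=4; free=4−4=0
SNF(R) diag = [2, 6, 18, 36] → torsion [2, 6, 18, 36]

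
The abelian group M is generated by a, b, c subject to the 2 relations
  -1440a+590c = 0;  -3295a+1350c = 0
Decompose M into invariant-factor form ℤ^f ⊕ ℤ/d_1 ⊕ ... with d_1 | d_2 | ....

rank_ℚ(R)=2; free=3−2=1
SNF(R) diag = [5, 10] → torsion [5, 10]

Answer: M ≅ ℤ^1 ⊕ ℤ/5 ⊕ ℤ/10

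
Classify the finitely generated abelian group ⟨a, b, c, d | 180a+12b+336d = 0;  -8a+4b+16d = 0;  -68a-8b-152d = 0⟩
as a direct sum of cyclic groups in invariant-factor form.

rank_ℚ(R)=3; free=4−3=1
SNF(R) diag = [4, 12, 24] → torsion [4, 12, 24]

Answer: M ≅ ℤ^1 ⊕ ℤ/4 ⊕ ℤ/12 ⊕ ℤ/24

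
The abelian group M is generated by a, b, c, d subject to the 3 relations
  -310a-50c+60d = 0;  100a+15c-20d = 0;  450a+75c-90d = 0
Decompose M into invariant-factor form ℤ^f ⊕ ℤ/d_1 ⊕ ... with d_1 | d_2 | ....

Answer: M ≅ ℤ^1 ⊕ ℤ/5 ⊕ ℤ/10 ⊕ ℤ/30

Derivation:
rank_ℚ(R)=3; free=4−3=1
SNF(R) diag = [5, 10, 30] → torsion [5, 10, 30]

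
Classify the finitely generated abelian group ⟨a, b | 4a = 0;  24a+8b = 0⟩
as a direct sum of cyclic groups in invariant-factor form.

rank_ℚ(R)=2; free=2−2=0
SNF(R) diag = [4, 8] → torsion [4, 8]

Answer: M ≅ ℤ/4 ⊕ ℤ/8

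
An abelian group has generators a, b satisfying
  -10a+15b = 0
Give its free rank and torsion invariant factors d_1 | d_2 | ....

Answer: M ≅ ℤ^1 ⊕ ℤ/5

Derivation:
rank_ℚ(R)=1; free=2−1=1
SNF(R) diag = [5] → torsion [5]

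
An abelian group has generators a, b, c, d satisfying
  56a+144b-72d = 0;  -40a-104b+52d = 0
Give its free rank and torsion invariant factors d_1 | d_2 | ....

rank_ℚ(R)=2; free=4−2=2
SNF(R) diag = [4, 8] → torsion [4, 8]

Answer: M ≅ ℤ^2 ⊕ ℤ/4 ⊕ ℤ/8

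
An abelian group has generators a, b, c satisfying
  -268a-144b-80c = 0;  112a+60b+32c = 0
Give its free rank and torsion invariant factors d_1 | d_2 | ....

rank_ℚ(R)=2; free=3−2=1
SNF(R) diag = [4, 12] → torsion [4, 12]

Answer: M ≅ ℤ^1 ⊕ ℤ/4 ⊕ ℤ/12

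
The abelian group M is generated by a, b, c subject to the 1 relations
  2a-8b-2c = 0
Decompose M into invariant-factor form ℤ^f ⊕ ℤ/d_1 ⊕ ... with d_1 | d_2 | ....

rank_ℚ(R)=1; free=3−1=2
SNF(R) diag = [2] → torsion [2]

Answer: M ≅ ℤ^2 ⊕ ℤ/2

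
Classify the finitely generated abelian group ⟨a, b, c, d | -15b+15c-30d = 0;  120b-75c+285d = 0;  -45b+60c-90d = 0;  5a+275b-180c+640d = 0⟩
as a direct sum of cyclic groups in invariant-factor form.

Answer: M ≅ ℤ/5 ⊕ ℤ/15 ⊕ ℤ/15 ⊕ ℤ/45

Derivation:
rank_ℚ(R)=4; free=4−4=0
SNF(R) diag = [5, 15, 15, 45] → torsion [5, 15, 15, 45]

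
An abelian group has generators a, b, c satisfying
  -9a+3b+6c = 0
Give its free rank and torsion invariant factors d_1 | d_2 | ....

rank_ℚ(R)=1; free=3−1=2
SNF(R) diag = [3] → torsion [3]

Answer: M ≅ ℤ^2 ⊕ ℤ/3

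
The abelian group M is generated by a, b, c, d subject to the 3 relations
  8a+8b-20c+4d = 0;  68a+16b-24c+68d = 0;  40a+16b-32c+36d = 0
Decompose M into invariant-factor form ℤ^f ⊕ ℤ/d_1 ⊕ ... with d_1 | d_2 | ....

Answer: M ≅ ℤ^1 ⊕ ℤ/4 ⊕ ℤ/4 ⊕ ℤ/4

Derivation:
rank_ℚ(R)=3; free=4−3=1
SNF(R) diag = [4, 4, 4] → torsion [4, 4, 4]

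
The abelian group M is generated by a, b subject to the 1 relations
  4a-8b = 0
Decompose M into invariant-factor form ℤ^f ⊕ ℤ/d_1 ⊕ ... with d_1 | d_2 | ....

Answer: M ≅ ℤ^1 ⊕ ℤ/4

Derivation:
rank_ℚ(R)=1; free=2−1=1
SNF(R) diag = [4] → torsion [4]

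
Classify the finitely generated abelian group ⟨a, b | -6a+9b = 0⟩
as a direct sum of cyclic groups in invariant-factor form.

Answer: M ≅ ℤ^1 ⊕ ℤ/3

Derivation:
rank_ℚ(R)=1; free=2−1=1
SNF(R) diag = [3] → torsion [3]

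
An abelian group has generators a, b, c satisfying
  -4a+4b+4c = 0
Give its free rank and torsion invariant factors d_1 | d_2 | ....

Answer: M ≅ ℤ^2 ⊕ ℤ/4

Derivation:
rank_ℚ(R)=1; free=3−1=2
SNF(R) diag = [4] → torsion [4]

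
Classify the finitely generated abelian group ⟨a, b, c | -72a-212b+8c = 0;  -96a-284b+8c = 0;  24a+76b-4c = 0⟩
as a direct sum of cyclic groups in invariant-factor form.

Answer: M ≅ ℤ/4 ⊕ ℤ/12 ⊕ ℤ/24

Derivation:
rank_ℚ(R)=3; free=3−3=0
SNF(R) diag = [4, 12, 24] → torsion [4, 12, 24]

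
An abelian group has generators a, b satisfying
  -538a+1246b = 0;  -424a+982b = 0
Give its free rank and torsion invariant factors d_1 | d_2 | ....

rank_ℚ(R)=2; free=2−2=0
SNF(R) diag = [2, 6] → torsion [2, 6]

Answer: M ≅ ℤ/2 ⊕ ℤ/6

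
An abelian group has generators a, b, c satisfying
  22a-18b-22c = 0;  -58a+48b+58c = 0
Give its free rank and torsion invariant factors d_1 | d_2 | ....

Answer: M ≅ ℤ^1 ⊕ ℤ/2 ⊕ ℤ/6

Derivation:
rank_ℚ(R)=2; free=3−2=1
SNF(R) diag = [2, 6] → torsion [2, 6]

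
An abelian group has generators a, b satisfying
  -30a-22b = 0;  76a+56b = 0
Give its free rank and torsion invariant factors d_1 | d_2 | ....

Answer: M ≅ ℤ/2 ⊕ ℤ/4

Derivation:
rank_ℚ(R)=2; free=2−2=0
SNF(R) diag = [2, 4] → torsion [2, 4]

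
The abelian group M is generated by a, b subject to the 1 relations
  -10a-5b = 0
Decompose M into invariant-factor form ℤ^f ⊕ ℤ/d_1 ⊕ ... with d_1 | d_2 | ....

Answer: M ≅ ℤ^1 ⊕ ℤ/5

Derivation:
rank_ℚ(R)=1; free=2−1=1
SNF(R) diag = [5] → torsion [5]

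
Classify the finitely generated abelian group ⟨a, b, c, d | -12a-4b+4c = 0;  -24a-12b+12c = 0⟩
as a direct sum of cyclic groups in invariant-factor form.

Answer: M ≅ ℤ^2 ⊕ ℤ/4 ⊕ ℤ/12

Derivation:
rank_ℚ(R)=2; free=4−2=2
SNF(R) diag = [4, 12] → torsion [4, 12]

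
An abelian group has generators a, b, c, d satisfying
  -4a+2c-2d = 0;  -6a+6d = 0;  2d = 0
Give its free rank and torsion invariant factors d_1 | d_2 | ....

rank_ℚ(R)=3; free=4−3=1
SNF(R) diag = [2, 2, 6] → torsion [2, 2, 6]

Answer: M ≅ ℤ^1 ⊕ ℤ/2 ⊕ ℤ/2 ⊕ ℤ/6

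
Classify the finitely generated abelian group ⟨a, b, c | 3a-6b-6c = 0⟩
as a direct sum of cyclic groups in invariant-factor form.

rank_ℚ(R)=1; free=3−1=2
SNF(R) diag = [3] → torsion [3]

Answer: M ≅ ℤ^2 ⊕ ℤ/3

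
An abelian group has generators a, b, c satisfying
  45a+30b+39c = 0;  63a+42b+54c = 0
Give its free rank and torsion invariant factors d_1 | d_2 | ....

rank_ℚ(R)=2; free=3−2=1
SNF(R) diag = [3, 3] → torsion [3, 3]

Answer: M ≅ ℤ^1 ⊕ ℤ/3 ⊕ ℤ/3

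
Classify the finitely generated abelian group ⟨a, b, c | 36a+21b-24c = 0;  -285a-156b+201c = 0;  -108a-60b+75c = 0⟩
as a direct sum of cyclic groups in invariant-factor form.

rank_ℚ(R)=3; free=3−3=0
SNF(R) diag = [3, 3, 9] → torsion [3, 3, 9]

Answer: M ≅ ℤ/3 ⊕ ℤ/3 ⊕ ℤ/9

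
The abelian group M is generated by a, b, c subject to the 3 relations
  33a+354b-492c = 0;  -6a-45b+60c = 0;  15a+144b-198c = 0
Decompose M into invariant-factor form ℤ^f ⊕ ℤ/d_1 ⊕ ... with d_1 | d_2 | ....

rank_ℚ(R)=3; free=3−3=0
SNF(R) diag = [3, 3, 6] → torsion [3, 3, 6]

Answer: M ≅ ℤ/3 ⊕ ℤ/3 ⊕ ℤ/6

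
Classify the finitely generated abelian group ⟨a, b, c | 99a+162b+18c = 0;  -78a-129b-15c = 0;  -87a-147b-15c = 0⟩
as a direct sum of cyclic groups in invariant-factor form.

Answer: M ≅ ℤ/3 ⊕ ℤ/9 ⊕ ℤ/18

Derivation:
rank_ℚ(R)=3; free=3−3=0
SNF(R) diag = [3, 9, 18] → torsion [3, 9, 18]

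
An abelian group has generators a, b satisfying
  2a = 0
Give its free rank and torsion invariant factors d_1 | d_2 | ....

Answer: M ≅ ℤ^1 ⊕ ℤ/2

Derivation:
rank_ℚ(R)=1; free=2−1=1
SNF(R) diag = [2] → torsion [2]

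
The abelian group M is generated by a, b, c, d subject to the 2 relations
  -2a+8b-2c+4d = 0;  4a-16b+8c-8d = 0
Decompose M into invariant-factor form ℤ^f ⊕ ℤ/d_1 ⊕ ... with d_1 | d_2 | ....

Answer: M ≅ ℤ^2 ⊕ ℤ/2 ⊕ ℤ/4

Derivation:
rank_ℚ(R)=2; free=4−2=2
SNF(R) diag = [2, 4] → torsion [2, 4]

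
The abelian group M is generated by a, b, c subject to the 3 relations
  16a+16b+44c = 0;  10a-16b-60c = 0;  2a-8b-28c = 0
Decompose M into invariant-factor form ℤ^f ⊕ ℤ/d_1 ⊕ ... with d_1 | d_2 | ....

Answer: M ≅ ℤ/2 ⊕ ℤ/4 ⊕ ℤ/8

Derivation:
rank_ℚ(R)=3; free=3−3=0
SNF(R) diag = [2, 4, 8] → torsion [2, 4, 8]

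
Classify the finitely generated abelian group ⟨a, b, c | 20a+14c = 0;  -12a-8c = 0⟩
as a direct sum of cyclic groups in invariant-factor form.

Answer: M ≅ ℤ^1 ⊕ ℤ/2 ⊕ ℤ/4

Derivation:
rank_ℚ(R)=2; free=3−2=1
SNF(R) diag = [2, 4] → torsion [2, 4]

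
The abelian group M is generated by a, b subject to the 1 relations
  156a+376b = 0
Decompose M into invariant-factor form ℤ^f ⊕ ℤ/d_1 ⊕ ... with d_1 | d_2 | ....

rank_ℚ(R)=1; free=2−1=1
SNF(R) diag = [4] → torsion [4]

Answer: M ≅ ℤ^1 ⊕ ℤ/4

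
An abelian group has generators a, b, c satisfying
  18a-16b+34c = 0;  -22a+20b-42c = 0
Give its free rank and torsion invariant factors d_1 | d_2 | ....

Answer: M ≅ ℤ^1 ⊕ ℤ/2 ⊕ ℤ/4

Derivation:
rank_ℚ(R)=2; free=3−2=1
SNF(R) diag = [2, 4] → torsion [2, 4]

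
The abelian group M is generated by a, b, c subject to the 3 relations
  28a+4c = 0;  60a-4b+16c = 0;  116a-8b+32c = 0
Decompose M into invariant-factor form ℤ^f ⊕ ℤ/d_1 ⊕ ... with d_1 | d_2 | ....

Answer: M ≅ ℤ/4 ⊕ ℤ/4 ⊕ ℤ/4

Derivation:
rank_ℚ(R)=3; free=3−3=0
SNF(R) diag = [4, 4, 4] → torsion [4, 4, 4]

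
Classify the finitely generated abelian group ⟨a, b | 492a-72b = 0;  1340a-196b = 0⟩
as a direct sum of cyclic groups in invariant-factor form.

rank_ℚ(R)=2; free=2−2=0
SNF(R) diag = [4, 12] → torsion [4, 12]

Answer: M ≅ ℤ/4 ⊕ ℤ/12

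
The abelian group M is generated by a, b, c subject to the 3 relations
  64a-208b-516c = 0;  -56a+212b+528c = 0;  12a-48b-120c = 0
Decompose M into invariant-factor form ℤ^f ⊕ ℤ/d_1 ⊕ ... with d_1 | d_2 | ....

rank_ℚ(R)=3; free=3−3=0
SNF(R) diag = [4, 12, 12] → torsion [4, 12, 12]

Answer: M ≅ ℤ/4 ⊕ ℤ/12 ⊕ ℤ/12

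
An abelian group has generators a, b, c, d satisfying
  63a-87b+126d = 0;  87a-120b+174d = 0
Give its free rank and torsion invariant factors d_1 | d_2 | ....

rank_ℚ(R)=2; free=4−2=2
SNF(R) diag = [3, 3] → torsion [3, 3]

Answer: M ≅ ℤ^2 ⊕ ℤ/3 ⊕ ℤ/3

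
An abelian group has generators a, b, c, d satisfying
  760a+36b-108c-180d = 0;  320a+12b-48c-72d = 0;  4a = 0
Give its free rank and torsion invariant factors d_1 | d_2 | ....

Answer: M ≅ ℤ^1 ⊕ ℤ/4 ⊕ ℤ/12 ⊕ ℤ/36

Derivation:
rank_ℚ(R)=3; free=4−3=1
SNF(R) diag = [4, 12, 36] → torsion [4, 12, 36]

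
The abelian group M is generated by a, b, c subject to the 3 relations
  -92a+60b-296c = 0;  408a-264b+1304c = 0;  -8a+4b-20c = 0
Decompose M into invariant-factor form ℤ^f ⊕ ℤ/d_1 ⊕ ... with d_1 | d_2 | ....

rank_ℚ(R)=3; free=3−3=0
SNF(R) diag = [4, 4, 8] → torsion [4, 4, 8]

Answer: M ≅ ℤ/4 ⊕ ℤ/4 ⊕ ℤ/8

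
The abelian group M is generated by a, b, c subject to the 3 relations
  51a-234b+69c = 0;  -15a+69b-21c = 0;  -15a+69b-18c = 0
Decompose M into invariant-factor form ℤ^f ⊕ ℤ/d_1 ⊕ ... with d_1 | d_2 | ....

rank_ℚ(R)=3; free=3−3=0
SNF(R) diag = [3, 3, 3] → torsion [3, 3, 3]

Answer: M ≅ ℤ/3 ⊕ ℤ/3 ⊕ ℤ/3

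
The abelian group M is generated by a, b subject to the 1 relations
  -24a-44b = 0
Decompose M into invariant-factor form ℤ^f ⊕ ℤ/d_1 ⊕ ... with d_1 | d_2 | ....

rank_ℚ(R)=1; free=2−1=1
SNF(R) diag = [4] → torsion [4]

Answer: M ≅ ℤ^1 ⊕ ℤ/4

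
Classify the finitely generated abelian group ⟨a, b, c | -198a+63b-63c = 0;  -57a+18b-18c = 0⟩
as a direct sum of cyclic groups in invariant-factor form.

rank_ℚ(R)=2; free=3−2=1
SNF(R) diag = [3, 9] → torsion [3, 9]

Answer: M ≅ ℤ^1 ⊕ ℤ/3 ⊕ ℤ/9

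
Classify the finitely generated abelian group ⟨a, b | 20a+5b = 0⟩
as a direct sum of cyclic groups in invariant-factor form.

rank_ℚ(R)=1; free=2−1=1
SNF(R) diag = [5] → torsion [5]

Answer: M ≅ ℤ^1 ⊕ ℤ/5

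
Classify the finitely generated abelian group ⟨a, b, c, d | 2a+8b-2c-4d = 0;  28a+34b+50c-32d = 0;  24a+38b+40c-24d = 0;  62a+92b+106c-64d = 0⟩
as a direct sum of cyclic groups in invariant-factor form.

rank_ℚ(R)=4; free=4−4=0
SNF(R) diag = [2, 2, 6, 12] → torsion [2, 2, 6, 12]

Answer: M ≅ ℤ/2 ⊕ ℤ/2 ⊕ ℤ/6 ⊕ ℤ/12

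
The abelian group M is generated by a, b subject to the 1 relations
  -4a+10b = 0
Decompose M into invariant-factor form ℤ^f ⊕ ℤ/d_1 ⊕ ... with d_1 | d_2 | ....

rank_ℚ(R)=1; free=2−1=1
SNF(R) diag = [2] → torsion [2]

Answer: M ≅ ℤ^1 ⊕ ℤ/2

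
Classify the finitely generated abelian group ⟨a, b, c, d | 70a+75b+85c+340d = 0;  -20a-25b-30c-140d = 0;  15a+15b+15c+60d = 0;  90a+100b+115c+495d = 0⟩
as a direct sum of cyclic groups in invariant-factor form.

Answer: M ≅ ℤ/5 ⊕ ℤ/5 ⊕ ℤ/15 ⊕ ℤ/15

Derivation:
rank_ℚ(R)=4; free=4−4=0
SNF(R) diag = [5, 5, 15, 15] → torsion [5, 5, 15, 15]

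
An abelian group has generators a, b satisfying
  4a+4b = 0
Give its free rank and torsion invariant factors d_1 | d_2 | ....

Answer: M ≅ ℤ^1 ⊕ ℤ/4

Derivation:
rank_ℚ(R)=1; free=2−1=1
SNF(R) diag = [4] → torsion [4]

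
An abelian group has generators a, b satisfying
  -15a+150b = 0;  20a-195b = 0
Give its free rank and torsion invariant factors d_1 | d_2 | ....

Answer: M ≅ ℤ/5 ⊕ ℤ/15

Derivation:
rank_ℚ(R)=2; free=2−2=0
SNF(R) diag = [5, 15] → torsion [5, 15]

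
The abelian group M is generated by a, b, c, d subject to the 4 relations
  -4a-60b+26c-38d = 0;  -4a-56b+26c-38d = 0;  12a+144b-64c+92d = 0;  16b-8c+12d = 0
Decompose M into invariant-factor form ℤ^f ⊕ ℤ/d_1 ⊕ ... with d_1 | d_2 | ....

Answer: M ≅ ℤ/2 ⊕ ℤ/4 ⊕ ℤ/4 ⊕ ℤ/4

Derivation:
rank_ℚ(R)=4; free=4−4=0
SNF(R) diag = [2, 4, 4, 4] → torsion [2, 4, 4, 4]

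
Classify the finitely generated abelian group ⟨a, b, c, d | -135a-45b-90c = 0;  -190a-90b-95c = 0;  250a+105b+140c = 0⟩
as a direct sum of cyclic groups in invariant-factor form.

rank_ℚ(R)=3; free=4−3=1
SNF(R) diag = [5, 15, 45] → torsion [5, 15, 45]

Answer: M ≅ ℤ^1 ⊕ ℤ/5 ⊕ ℤ/15 ⊕ ℤ/45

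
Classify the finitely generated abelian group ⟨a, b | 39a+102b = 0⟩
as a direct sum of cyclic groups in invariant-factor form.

Answer: M ≅ ℤ^1 ⊕ ℤ/3

Derivation:
rank_ℚ(R)=1; free=2−1=1
SNF(R) diag = [3] → torsion [3]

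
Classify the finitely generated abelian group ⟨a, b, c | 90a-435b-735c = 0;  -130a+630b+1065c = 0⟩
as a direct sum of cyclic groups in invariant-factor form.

rank_ℚ(R)=2; free=3−2=1
SNF(R) diag = [5, 15] → torsion [5, 15]

Answer: M ≅ ℤ^1 ⊕ ℤ/5 ⊕ ℤ/15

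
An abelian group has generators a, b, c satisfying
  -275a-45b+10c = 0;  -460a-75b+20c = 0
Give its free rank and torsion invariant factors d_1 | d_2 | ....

Answer: M ≅ ℤ^1 ⊕ ℤ/5 ⊕ ℤ/15

Derivation:
rank_ℚ(R)=2; free=3−2=1
SNF(R) diag = [5, 15] → torsion [5, 15]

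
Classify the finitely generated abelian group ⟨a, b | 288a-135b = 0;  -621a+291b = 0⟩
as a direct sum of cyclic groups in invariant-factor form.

rank_ℚ(R)=2; free=2−2=0
SNF(R) diag = [3, 9] → torsion [3, 9]

Answer: M ≅ ℤ/3 ⊕ ℤ/9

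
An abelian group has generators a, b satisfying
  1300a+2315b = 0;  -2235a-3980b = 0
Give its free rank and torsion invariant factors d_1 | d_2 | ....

rank_ℚ(R)=2; free=2−2=0
SNF(R) diag = [5, 5] → torsion [5, 5]

Answer: M ≅ ℤ/5 ⊕ ℤ/5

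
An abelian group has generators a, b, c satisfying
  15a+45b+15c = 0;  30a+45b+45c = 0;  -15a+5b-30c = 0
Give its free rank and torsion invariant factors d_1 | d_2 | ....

rank_ℚ(R)=3; free=3−3=0
SNF(R) diag = [5, 15, 15] → torsion [5, 15, 15]

Answer: M ≅ ℤ/5 ⊕ ℤ/15 ⊕ ℤ/15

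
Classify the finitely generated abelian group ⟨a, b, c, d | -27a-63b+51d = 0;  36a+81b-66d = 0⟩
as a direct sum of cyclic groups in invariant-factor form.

Answer: M ≅ ℤ^2 ⊕ ℤ/3 ⊕ ℤ/9

Derivation:
rank_ℚ(R)=2; free=4−2=2
SNF(R) diag = [3, 9] → torsion [3, 9]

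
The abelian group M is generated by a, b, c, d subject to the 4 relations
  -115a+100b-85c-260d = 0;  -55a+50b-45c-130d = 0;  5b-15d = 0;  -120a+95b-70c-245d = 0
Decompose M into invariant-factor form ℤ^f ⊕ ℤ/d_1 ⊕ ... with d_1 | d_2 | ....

rank_ℚ(R)=4; free=4−4=0
SNF(R) diag = [5, 5, 10, 20] → torsion [5, 5, 10, 20]

Answer: M ≅ ℤ/5 ⊕ ℤ/5 ⊕ ℤ/10 ⊕ ℤ/20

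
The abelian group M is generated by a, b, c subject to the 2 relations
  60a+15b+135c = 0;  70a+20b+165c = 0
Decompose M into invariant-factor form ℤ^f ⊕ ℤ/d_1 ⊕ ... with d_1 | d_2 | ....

Answer: M ≅ ℤ^1 ⊕ ℤ/5 ⊕ ℤ/15

Derivation:
rank_ℚ(R)=2; free=3−2=1
SNF(R) diag = [5, 15] → torsion [5, 15]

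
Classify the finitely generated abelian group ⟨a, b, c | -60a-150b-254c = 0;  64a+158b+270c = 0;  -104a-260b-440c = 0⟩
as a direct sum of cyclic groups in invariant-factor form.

rank_ℚ(R)=3; free=3−3=0
SNF(R) diag = [2, 4, 4] → torsion [2, 4, 4]

Answer: M ≅ ℤ/2 ⊕ ℤ/4 ⊕ ℤ/4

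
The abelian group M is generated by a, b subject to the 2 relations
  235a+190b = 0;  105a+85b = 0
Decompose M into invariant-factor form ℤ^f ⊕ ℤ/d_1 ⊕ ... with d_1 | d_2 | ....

rank_ℚ(R)=2; free=2−2=0
SNF(R) diag = [5, 5] → torsion [5, 5]

Answer: M ≅ ℤ/5 ⊕ ℤ/5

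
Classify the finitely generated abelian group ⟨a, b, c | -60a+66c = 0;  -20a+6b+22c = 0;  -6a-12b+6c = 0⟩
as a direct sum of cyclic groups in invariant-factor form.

Answer: M ≅ ℤ/2 ⊕ ℤ/6 ⊕ ℤ/18

Derivation:
rank_ℚ(R)=3; free=3−3=0
SNF(R) diag = [2, 6, 18] → torsion [2, 6, 18]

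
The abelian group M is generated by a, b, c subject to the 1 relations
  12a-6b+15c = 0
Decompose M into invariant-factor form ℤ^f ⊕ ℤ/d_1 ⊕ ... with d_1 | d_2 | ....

rank_ℚ(R)=1; free=3−1=2
SNF(R) diag = [3] → torsion [3]

Answer: M ≅ ℤ^2 ⊕ ℤ/3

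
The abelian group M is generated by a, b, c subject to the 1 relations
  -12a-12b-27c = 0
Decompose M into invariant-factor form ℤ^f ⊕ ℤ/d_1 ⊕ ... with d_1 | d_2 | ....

Answer: M ≅ ℤ^2 ⊕ ℤ/3

Derivation:
rank_ℚ(R)=1; free=3−1=2
SNF(R) diag = [3] → torsion [3]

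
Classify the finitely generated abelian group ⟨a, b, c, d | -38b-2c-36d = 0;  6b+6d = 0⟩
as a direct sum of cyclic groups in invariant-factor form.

rank_ℚ(R)=2; free=4−2=2
SNF(R) diag = [2, 6] → torsion [2, 6]

Answer: M ≅ ℤ^2 ⊕ ℤ/2 ⊕ ℤ/6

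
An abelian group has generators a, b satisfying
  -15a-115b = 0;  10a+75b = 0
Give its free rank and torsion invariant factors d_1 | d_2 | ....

Answer: M ≅ ℤ/5 ⊕ ℤ/5

Derivation:
rank_ℚ(R)=2; free=2−2=0
SNF(R) diag = [5, 5] → torsion [5, 5]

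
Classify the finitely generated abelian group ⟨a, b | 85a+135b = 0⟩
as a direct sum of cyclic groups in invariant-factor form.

rank_ℚ(R)=1; free=2−1=1
SNF(R) diag = [5] → torsion [5]

Answer: M ≅ ℤ^1 ⊕ ℤ/5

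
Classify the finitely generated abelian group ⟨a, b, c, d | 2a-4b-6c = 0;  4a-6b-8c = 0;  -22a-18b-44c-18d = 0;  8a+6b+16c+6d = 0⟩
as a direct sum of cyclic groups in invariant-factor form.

rank_ℚ(R)=4; free=4−4=0
SNF(R) diag = [2, 2, 2, 6] → torsion [2, 2, 2, 6]

Answer: M ≅ ℤ/2 ⊕ ℤ/2 ⊕ ℤ/2 ⊕ ℤ/6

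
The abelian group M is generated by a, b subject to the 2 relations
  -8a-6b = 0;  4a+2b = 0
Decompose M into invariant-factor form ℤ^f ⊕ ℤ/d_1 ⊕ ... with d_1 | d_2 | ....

Answer: M ≅ ℤ/2 ⊕ ℤ/4

Derivation:
rank_ℚ(R)=2; free=2−2=0
SNF(R) diag = [2, 4] → torsion [2, 4]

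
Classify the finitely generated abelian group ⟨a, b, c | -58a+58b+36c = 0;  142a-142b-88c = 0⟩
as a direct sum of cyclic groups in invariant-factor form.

Answer: M ≅ ℤ^1 ⊕ ℤ/2 ⊕ ℤ/4

Derivation:
rank_ℚ(R)=2; free=3−2=1
SNF(R) diag = [2, 4] → torsion [2, 4]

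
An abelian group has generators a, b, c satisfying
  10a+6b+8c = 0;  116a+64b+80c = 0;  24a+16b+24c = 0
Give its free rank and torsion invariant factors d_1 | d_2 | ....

rank_ℚ(R)=3; free=3−3=0
SNF(R) diag = [2, 4, 8] → torsion [2, 4, 8]

Answer: M ≅ ℤ/2 ⊕ ℤ/4 ⊕ ℤ/8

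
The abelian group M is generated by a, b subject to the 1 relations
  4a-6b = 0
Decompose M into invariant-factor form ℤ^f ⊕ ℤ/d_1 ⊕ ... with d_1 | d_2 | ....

rank_ℚ(R)=1; free=2−1=1
SNF(R) diag = [2] → torsion [2]

Answer: M ≅ ℤ^1 ⊕ ℤ/2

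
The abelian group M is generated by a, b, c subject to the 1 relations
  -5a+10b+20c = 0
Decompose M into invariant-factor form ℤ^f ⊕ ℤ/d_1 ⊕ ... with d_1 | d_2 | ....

Answer: M ≅ ℤ^2 ⊕ ℤ/5

Derivation:
rank_ℚ(R)=1; free=3−1=2
SNF(R) diag = [5] → torsion [5]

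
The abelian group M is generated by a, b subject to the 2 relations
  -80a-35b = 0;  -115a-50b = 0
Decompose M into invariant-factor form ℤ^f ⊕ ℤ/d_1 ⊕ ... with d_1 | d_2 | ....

rank_ℚ(R)=2; free=2−2=0
SNF(R) diag = [5, 5] → torsion [5, 5]

Answer: M ≅ ℤ/5 ⊕ ℤ/5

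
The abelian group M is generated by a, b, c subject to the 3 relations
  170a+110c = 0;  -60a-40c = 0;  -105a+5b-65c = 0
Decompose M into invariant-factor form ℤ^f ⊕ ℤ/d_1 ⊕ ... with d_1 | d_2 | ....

rank_ℚ(R)=3; free=3−3=0
SNF(R) diag = [5, 10, 20] → torsion [5, 10, 20]

Answer: M ≅ ℤ/5 ⊕ ℤ/10 ⊕ ℤ/20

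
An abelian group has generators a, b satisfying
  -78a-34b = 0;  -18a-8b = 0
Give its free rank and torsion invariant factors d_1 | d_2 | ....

Answer: M ≅ ℤ/2 ⊕ ℤ/6

Derivation:
rank_ℚ(R)=2; free=2−2=0
SNF(R) diag = [2, 6] → torsion [2, 6]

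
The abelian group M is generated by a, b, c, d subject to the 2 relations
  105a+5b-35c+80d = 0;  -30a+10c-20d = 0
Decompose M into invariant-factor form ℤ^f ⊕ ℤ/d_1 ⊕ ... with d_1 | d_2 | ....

rank_ℚ(R)=2; free=4−2=2
SNF(R) diag = [5, 10] → torsion [5, 10]

Answer: M ≅ ℤ^2 ⊕ ℤ/5 ⊕ ℤ/10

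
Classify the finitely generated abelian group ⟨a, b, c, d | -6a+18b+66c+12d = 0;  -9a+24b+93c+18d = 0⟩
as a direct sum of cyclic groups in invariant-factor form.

rank_ℚ(R)=2; free=4−2=2
SNF(R) diag = [3, 6] → torsion [3, 6]

Answer: M ≅ ℤ^2 ⊕ ℤ/3 ⊕ ℤ/6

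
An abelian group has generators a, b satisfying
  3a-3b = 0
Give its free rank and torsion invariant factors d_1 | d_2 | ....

Answer: M ≅ ℤ^1 ⊕ ℤ/3

Derivation:
rank_ℚ(R)=1; free=2−1=1
SNF(R) diag = [3] → torsion [3]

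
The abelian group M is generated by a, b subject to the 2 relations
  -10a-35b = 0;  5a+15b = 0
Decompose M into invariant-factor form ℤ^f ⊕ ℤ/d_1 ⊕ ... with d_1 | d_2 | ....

rank_ℚ(R)=2; free=2−2=0
SNF(R) diag = [5, 5] → torsion [5, 5]

Answer: M ≅ ℤ/5 ⊕ ℤ/5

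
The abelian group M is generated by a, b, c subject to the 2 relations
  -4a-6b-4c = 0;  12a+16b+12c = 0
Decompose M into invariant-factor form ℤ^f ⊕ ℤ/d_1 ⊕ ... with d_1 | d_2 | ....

rank_ℚ(R)=2; free=3−2=1
SNF(R) diag = [2, 4] → torsion [2, 4]

Answer: M ≅ ℤ^1 ⊕ ℤ/2 ⊕ ℤ/4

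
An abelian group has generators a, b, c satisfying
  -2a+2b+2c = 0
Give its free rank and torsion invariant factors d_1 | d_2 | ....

Answer: M ≅ ℤ^2 ⊕ ℤ/2

Derivation:
rank_ℚ(R)=1; free=3−1=2
SNF(R) diag = [2] → torsion [2]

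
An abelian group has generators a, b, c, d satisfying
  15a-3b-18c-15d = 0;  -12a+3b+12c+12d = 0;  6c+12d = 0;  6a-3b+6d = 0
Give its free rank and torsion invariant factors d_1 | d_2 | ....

rank_ℚ(R)=4; free=4−4=0
SNF(R) diag = [3, 3, 6, 12] → torsion [3, 3, 6, 12]

Answer: M ≅ ℤ/3 ⊕ ℤ/3 ⊕ ℤ/6 ⊕ ℤ/12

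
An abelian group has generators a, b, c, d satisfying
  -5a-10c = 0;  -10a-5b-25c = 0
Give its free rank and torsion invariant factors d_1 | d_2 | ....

rank_ℚ(R)=2; free=4−2=2
SNF(R) diag = [5, 5] → torsion [5, 5]

Answer: M ≅ ℤ^2 ⊕ ℤ/5 ⊕ ℤ/5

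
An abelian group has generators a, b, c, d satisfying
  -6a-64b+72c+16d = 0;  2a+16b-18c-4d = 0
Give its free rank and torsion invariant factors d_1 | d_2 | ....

Answer: M ≅ ℤ^2 ⊕ ℤ/2 ⊕ ℤ/2

Derivation:
rank_ℚ(R)=2; free=4−2=2
SNF(R) diag = [2, 2] → torsion [2, 2]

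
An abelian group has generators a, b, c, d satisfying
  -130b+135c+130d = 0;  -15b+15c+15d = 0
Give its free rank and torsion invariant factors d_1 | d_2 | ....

rank_ℚ(R)=2; free=4−2=2
SNF(R) diag = [5, 15] → torsion [5, 15]

Answer: M ≅ ℤ^2 ⊕ ℤ/5 ⊕ ℤ/15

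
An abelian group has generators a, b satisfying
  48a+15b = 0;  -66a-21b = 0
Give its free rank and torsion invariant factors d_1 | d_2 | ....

Answer: M ≅ ℤ/3 ⊕ ℤ/6

Derivation:
rank_ℚ(R)=2; free=2−2=0
SNF(R) diag = [3, 6] → torsion [3, 6]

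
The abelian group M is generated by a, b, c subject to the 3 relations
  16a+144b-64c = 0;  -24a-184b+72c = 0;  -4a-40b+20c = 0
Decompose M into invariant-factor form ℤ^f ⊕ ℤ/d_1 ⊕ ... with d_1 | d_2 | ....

Answer: M ≅ ℤ/4 ⊕ ℤ/8 ⊕ ℤ/16

Derivation:
rank_ℚ(R)=3; free=3−3=0
SNF(R) diag = [4, 8, 16] → torsion [4, 8, 16]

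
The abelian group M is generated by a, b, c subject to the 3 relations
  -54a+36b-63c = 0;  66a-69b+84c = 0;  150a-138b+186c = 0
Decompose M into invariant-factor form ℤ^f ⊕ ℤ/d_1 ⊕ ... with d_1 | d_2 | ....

Answer: M ≅ ℤ/3 ⊕ ℤ/9 ⊕ ℤ/18

Derivation:
rank_ℚ(R)=3; free=3−3=0
SNF(R) diag = [3, 9, 18] → torsion [3, 9, 18]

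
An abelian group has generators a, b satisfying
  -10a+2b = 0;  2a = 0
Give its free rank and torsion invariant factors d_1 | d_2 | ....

rank_ℚ(R)=2; free=2−2=0
SNF(R) diag = [2, 2] → torsion [2, 2]

Answer: M ≅ ℤ/2 ⊕ ℤ/2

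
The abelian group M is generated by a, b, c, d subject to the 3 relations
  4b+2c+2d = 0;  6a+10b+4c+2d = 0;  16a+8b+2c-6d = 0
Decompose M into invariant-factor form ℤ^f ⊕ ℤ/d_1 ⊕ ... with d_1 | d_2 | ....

rank_ℚ(R)=3; free=4−3=1
SNF(R) diag = [2, 2, 4] → torsion [2, 2, 4]

Answer: M ≅ ℤ^1 ⊕ ℤ/2 ⊕ ℤ/2 ⊕ ℤ/4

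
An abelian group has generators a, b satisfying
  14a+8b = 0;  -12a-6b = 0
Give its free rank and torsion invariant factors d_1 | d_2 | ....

rank_ℚ(R)=2; free=2−2=0
SNF(R) diag = [2, 6] → torsion [2, 6]

Answer: M ≅ ℤ/2 ⊕ ℤ/6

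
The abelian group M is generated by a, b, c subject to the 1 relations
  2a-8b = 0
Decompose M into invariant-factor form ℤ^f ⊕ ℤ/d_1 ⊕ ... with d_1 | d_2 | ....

Answer: M ≅ ℤ^2 ⊕ ℤ/2

Derivation:
rank_ℚ(R)=1; free=3−1=2
SNF(R) diag = [2] → torsion [2]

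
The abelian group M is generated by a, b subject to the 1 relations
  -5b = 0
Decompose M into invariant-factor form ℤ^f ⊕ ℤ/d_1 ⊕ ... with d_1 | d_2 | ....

rank_ℚ(R)=1; free=2−1=1
SNF(R) diag = [5] → torsion [5]

Answer: M ≅ ℤ^1 ⊕ ℤ/5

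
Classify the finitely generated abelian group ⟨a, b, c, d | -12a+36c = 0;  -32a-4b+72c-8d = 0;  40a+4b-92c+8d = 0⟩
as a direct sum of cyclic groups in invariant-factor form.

rank_ℚ(R)=3; free=4−3=1
SNF(R) diag = [4, 4, 12] → torsion [4, 4, 12]

Answer: M ≅ ℤ^1 ⊕ ℤ/4 ⊕ ℤ/4 ⊕ ℤ/12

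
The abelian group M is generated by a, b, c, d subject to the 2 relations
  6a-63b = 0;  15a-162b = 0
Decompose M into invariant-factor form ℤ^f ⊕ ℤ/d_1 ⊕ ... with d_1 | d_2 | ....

rank_ℚ(R)=2; free=4−2=2
SNF(R) diag = [3, 9] → torsion [3, 9]

Answer: M ≅ ℤ^2 ⊕ ℤ/3 ⊕ ℤ/9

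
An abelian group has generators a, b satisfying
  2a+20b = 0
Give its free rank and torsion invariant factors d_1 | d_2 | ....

Answer: M ≅ ℤ^1 ⊕ ℤ/2

Derivation:
rank_ℚ(R)=1; free=2−1=1
SNF(R) diag = [2] → torsion [2]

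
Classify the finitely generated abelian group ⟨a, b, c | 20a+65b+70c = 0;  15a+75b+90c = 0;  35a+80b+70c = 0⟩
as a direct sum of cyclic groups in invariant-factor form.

Answer: M ≅ ℤ/5 ⊕ ℤ/15 ⊕ ℤ/30

Derivation:
rank_ℚ(R)=3; free=3−3=0
SNF(R) diag = [5, 15, 30] → torsion [5, 15, 30]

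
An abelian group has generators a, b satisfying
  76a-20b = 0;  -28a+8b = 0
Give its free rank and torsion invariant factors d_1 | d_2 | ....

rank_ℚ(R)=2; free=2−2=0
SNF(R) diag = [4, 12] → torsion [4, 12]

Answer: M ≅ ℤ/4 ⊕ ℤ/12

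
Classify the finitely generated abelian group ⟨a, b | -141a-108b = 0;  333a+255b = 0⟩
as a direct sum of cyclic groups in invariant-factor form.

rank_ℚ(R)=2; free=2−2=0
SNF(R) diag = [3, 3] → torsion [3, 3]

Answer: M ≅ ℤ/3 ⊕ ℤ/3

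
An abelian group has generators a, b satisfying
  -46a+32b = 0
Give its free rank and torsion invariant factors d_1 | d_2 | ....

Answer: M ≅ ℤ^1 ⊕ ℤ/2

Derivation:
rank_ℚ(R)=1; free=2−1=1
SNF(R) diag = [2] → torsion [2]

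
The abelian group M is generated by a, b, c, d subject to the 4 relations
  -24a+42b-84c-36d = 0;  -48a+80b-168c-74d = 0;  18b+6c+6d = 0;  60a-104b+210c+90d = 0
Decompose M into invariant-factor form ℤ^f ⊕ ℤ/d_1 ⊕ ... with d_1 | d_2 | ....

Answer: M ≅ ℤ/2 ⊕ ℤ/2 ⊕ ℤ/6 ⊕ ℤ/12

Derivation:
rank_ℚ(R)=4; free=4−4=0
SNF(R) diag = [2, 2, 6, 12] → torsion [2, 2, 6, 12]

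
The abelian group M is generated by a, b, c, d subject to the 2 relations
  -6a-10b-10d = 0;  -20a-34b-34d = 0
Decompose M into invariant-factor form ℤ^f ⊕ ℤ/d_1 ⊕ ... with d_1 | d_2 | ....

Answer: M ≅ ℤ^2 ⊕ ℤ/2 ⊕ ℤ/2

Derivation:
rank_ℚ(R)=2; free=4−2=2
SNF(R) diag = [2, 2] → torsion [2, 2]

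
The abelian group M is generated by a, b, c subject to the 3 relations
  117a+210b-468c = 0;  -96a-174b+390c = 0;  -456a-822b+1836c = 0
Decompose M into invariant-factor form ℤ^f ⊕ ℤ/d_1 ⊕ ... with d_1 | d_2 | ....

rank_ℚ(R)=3; free=3−3=0
SNF(R) diag = [3, 6, 6] → torsion [3, 6, 6]

Answer: M ≅ ℤ/3 ⊕ ℤ/6 ⊕ ℤ/6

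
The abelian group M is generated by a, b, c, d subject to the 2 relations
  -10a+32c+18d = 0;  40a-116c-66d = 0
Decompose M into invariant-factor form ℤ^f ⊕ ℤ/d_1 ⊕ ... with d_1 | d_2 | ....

Answer: M ≅ ℤ^2 ⊕ ℤ/2 ⊕ ℤ/6

Derivation:
rank_ℚ(R)=2; free=4−2=2
SNF(R) diag = [2, 6] → torsion [2, 6]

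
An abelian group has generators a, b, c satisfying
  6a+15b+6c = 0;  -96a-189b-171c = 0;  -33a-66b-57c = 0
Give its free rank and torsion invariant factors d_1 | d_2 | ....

rank_ℚ(R)=3; free=3−3=0
SNF(R) diag = [3, 3, 9] → torsion [3, 3, 9]

Answer: M ≅ ℤ/3 ⊕ ℤ/3 ⊕ ℤ/9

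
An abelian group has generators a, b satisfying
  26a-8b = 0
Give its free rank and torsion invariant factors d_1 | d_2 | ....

rank_ℚ(R)=1; free=2−1=1
SNF(R) diag = [2] → torsion [2]

Answer: M ≅ ℤ^1 ⊕ ℤ/2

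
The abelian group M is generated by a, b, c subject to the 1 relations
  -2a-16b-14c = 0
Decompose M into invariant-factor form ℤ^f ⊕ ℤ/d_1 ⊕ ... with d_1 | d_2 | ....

Answer: M ≅ ℤ^2 ⊕ ℤ/2

Derivation:
rank_ℚ(R)=1; free=3−1=2
SNF(R) diag = [2] → torsion [2]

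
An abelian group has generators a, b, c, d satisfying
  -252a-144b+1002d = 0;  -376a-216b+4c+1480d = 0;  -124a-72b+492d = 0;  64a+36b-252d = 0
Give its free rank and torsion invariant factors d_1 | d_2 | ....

rank_ℚ(R)=4; free=4−4=0
SNF(R) diag = [2, 4, 12, 36] → torsion [2, 4, 12, 36]

Answer: M ≅ ℤ/2 ⊕ ℤ/4 ⊕ ℤ/12 ⊕ ℤ/36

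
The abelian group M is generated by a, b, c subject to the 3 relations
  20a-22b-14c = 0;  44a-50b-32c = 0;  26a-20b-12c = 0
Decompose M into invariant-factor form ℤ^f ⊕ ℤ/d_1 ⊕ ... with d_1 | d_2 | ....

Answer: M ≅ ℤ/2 ⊕ ℤ/2 ⊕ ℤ/2

Derivation:
rank_ℚ(R)=3; free=3−3=0
SNF(R) diag = [2, 2, 2] → torsion [2, 2, 2]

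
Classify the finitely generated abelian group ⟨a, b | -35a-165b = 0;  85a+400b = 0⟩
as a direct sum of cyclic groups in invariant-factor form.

rank_ℚ(R)=2; free=2−2=0
SNF(R) diag = [5, 5] → torsion [5, 5]

Answer: M ≅ ℤ/5 ⊕ ℤ/5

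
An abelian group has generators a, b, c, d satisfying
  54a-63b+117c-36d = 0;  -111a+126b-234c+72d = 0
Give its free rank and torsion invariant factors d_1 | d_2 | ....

Answer: M ≅ ℤ^2 ⊕ ℤ/3 ⊕ ℤ/9

Derivation:
rank_ℚ(R)=2; free=4−2=2
SNF(R) diag = [3, 9] → torsion [3, 9]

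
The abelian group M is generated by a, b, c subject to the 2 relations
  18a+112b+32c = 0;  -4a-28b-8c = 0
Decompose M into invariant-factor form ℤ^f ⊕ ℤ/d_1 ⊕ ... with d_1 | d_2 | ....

Answer: M ≅ ℤ^1 ⊕ ℤ/2 ⊕ ℤ/4

Derivation:
rank_ℚ(R)=2; free=3−2=1
SNF(R) diag = [2, 4] → torsion [2, 4]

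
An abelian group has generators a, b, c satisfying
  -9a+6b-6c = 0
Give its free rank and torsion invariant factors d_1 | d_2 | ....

Answer: M ≅ ℤ^2 ⊕ ℤ/3

Derivation:
rank_ℚ(R)=1; free=3−1=2
SNF(R) diag = [3] → torsion [3]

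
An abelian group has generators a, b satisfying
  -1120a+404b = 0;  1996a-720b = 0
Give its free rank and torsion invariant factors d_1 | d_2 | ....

rank_ℚ(R)=2; free=2−2=0
SNF(R) diag = [4, 4] → torsion [4, 4]

Answer: M ≅ ℤ/4 ⊕ ℤ/4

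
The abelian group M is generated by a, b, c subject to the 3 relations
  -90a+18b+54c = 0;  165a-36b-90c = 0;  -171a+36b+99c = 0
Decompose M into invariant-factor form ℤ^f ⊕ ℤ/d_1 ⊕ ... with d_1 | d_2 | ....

Answer: M ≅ ℤ/3 ⊕ ℤ/9 ⊕ ℤ/18

Derivation:
rank_ℚ(R)=3; free=3−3=0
SNF(R) diag = [3, 9, 18] → torsion [3, 9, 18]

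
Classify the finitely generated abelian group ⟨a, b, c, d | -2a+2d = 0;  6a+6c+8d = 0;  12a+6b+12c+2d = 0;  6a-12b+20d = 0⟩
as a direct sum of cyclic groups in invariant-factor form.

rank_ℚ(R)=4; free=4−4=0
SNF(R) diag = [2, 2, 6, 6] → torsion [2, 2, 6, 6]

Answer: M ≅ ℤ/2 ⊕ ℤ/2 ⊕ ℤ/6 ⊕ ℤ/6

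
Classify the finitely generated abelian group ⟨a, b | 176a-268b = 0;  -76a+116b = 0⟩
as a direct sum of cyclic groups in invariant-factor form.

rank_ℚ(R)=2; free=2−2=0
SNF(R) diag = [4, 12] → torsion [4, 12]

Answer: M ≅ ℤ/4 ⊕ ℤ/12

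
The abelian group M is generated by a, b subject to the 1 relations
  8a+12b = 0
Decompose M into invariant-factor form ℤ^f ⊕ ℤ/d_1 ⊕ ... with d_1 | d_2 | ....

rank_ℚ(R)=1; free=2−1=1
SNF(R) diag = [4] → torsion [4]

Answer: M ≅ ℤ^1 ⊕ ℤ/4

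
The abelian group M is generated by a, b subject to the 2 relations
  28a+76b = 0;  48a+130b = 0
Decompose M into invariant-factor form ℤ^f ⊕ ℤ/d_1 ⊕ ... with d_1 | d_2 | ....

Answer: M ≅ ℤ/2 ⊕ ℤ/4

Derivation:
rank_ℚ(R)=2; free=2−2=0
SNF(R) diag = [2, 4] → torsion [2, 4]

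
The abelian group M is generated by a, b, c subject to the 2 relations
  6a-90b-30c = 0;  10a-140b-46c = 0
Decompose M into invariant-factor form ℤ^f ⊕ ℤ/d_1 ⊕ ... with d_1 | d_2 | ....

rank_ℚ(R)=2; free=3−2=1
SNF(R) diag = [2, 6] → torsion [2, 6]

Answer: M ≅ ℤ^1 ⊕ ℤ/2 ⊕ ℤ/6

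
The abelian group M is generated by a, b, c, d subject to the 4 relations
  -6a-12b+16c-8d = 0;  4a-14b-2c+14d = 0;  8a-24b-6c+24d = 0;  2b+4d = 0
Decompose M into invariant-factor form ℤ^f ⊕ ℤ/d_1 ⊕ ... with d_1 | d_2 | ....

rank_ℚ(R)=4; free=4−4=0
SNF(R) diag = [2, 2, 2, 2] → torsion [2, 2, 2, 2]

Answer: M ≅ ℤ/2 ⊕ ℤ/2 ⊕ ℤ/2 ⊕ ℤ/2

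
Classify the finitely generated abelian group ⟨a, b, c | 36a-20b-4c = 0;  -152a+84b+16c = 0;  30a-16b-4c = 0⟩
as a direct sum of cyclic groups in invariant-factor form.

rank_ℚ(R)=3; free=3−3=0
SNF(R) diag = [2, 4, 4] → torsion [2, 4, 4]

Answer: M ≅ ℤ/2 ⊕ ℤ/4 ⊕ ℤ/4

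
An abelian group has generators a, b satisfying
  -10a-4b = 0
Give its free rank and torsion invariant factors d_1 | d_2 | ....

rank_ℚ(R)=1; free=2−1=1
SNF(R) diag = [2] → torsion [2]

Answer: M ≅ ℤ^1 ⊕ ℤ/2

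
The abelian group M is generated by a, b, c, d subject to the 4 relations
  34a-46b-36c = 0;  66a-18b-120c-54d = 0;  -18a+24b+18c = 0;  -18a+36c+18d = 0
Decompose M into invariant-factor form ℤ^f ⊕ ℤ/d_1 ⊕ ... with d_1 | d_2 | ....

Answer: M ≅ ℤ/2 ⊕ ℤ/6 ⊕ ℤ/6 ⊕ ℤ/18

Derivation:
rank_ℚ(R)=4; free=4−4=0
SNF(R) diag = [2, 6, 6, 18] → torsion [2, 6, 6, 18]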